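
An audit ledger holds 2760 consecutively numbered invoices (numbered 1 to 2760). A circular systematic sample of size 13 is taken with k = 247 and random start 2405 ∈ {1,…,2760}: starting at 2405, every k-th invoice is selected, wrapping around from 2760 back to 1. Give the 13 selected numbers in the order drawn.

Selection 1: 2405
Selection 2: 2405 + 247 = 2652
Selection 3: 2652 + 247 = 2899 → 2899 − 2760 = 139
Selection 4: 139 + 247 = 386
Selection 5: 386 + 247 = 633
Selection 6: 633 + 247 = 880
Selection 7: 880 + 247 = 1127
Selection 8: 1127 + 247 = 1374
Selection 9: 1374 + 247 = 1621
Selection 10: 1621 + 247 = 1868
Selection 11: 1868 + 247 = 2115
Selection 12: 2115 + 247 = 2362
Selection 13: 2362 + 247 = 2609

2405, 2652, 139, 386, 633, 880, 1127, 1374, 1621, 1868, 2115, 2362, 2609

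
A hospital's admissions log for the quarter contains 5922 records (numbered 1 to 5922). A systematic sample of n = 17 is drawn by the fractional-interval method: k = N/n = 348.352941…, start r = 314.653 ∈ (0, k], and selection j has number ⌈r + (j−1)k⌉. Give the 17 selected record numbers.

315, 664, 1012, 1360, 1709, 2057, 2405, 2754, 3102, 3450, 3799, 4147, 4495, 4844, 5192, 5540, 5889

j=1: r + 0k = 314.653 → ⌈·⌉ = 315
j=2: r + 1k = 663.005941… → ⌈·⌉ = 664
j=3: r + 2k = 1011.358882… → ⌈·⌉ = 1012
j=4: r + 3k = 1359.711823… → ⌈·⌉ = 1360
j=5: r + 4k = 1708.064764… → ⌈·⌉ = 1709
j=6: r + 5k = 2056.417705… → ⌈·⌉ = 2057
j=7: r + 6k = 2404.770647… → ⌈·⌉ = 2405
j=8: r + 7k = 2753.123588… → ⌈·⌉ = 2754
j=9: r + 8k = 3101.476529… → ⌈·⌉ = 3102
j=10: r + 9k = 3449.829470… → ⌈·⌉ = 3450
j=11: r + 10k = 3798.182411… → ⌈·⌉ = 3799
j=12: r + 11k = 4146.535352… → ⌈·⌉ = 4147
j=13: r + 12k = 4494.888294… → ⌈·⌉ = 4495
j=14: r + 13k = 4843.241235… → ⌈·⌉ = 4844
j=15: r + 14k = 5191.594176… → ⌈·⌉ = 5192
j=16: r + 15k = 5539.947117… → ⌈·⌉ = 5540
j=17: r + 16k = 5888.300058… → ⌈·⌉ = 5889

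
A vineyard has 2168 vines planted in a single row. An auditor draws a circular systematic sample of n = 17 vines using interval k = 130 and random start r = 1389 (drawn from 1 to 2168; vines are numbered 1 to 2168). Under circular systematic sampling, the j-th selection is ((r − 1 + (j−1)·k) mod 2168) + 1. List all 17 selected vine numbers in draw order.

Selection 1: 1389
Selection 2: 1389 + 130 = 1519
Selection 3: 1519 + 130 = 1649
Selection 4: 1649 + 130 = 1779
Selection 5: 1779 + 130 = 1909
Selection 6: 1909 + 130 = 2039
Selection 7: 2039 + 130 = 2169 → 2169 − 2168 = 1
Selection 8: 1 + 130 = 131
Selection 9: 131 + 130 = 261
Selection 10: 261 + 130 = 391
Selection 11: 391 + 130 = 521
Selection 12: 521 + 130 = 651
Selection 13: 651 + 130 = 781
Selection 14: 781 + 130 = 911
Selection 15: 911 + 130 = 1041
Selection 16: 1041 + 130 = 1171
Selection 17: 1171 + 130 = 1301

1389, 1519, 1649, 1779, 1909, 2039, 1, 131, 261, 391, 521, 651, 781, 911, 1041, 1171, 1301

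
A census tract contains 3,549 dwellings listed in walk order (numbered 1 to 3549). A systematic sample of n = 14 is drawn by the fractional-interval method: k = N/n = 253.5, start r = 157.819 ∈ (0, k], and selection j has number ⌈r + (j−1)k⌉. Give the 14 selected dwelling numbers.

j=1: r + 0k = 157.819 → ⌈·⌉ = 158
j=2: r + 1k = 411.319 → ⌈·⌉ = 412
j=3: r + 2k = 664.819 → ⌈·⌉ = 665
j=4: r + 3k = 918.319 → ⌈·⌉ = 919
j=5: r + 4k = 1171.819 → ⌈·⌉ = 1172
j=6: r + 5k = 1425.319 → ⌈·⌉ = 1426
j=7: r + 6k = 1678.819 → ⌈·⌉ = 1679
j=8: r + 7k = 1932.319 → ⌈·⌉ = 1933
j=9: r + 8k = 2185.819 → ⌈·⌉ = 2186
j=10: r + 9k = 2439.319 → ⌈·⌉ = 2440
j=11: r + 10k = 2692.819 → ⌈·⌉ = 2693
j=12: r + 11k = 2946.319 → ⌈·⌉ = 2947
j=13: r + 12k = 3199.819 → ⌈·⌉ = 3200
j=14: r + 13k = 3453.319 → ⌈·⌉ = 3454

158, 412, 665, 919, 1172, 1426, 1679, 1933, 2186, 2440, 2693, 2947, 3200, 3454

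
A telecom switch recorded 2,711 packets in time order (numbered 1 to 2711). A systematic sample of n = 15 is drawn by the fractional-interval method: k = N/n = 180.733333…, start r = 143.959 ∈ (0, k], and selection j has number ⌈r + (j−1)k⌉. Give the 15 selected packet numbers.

144, 325, 506, 687, 867, 1048, 1229, 1410, 1590, 1771, 1952, 2133, 2313, 2494, 2675

j=1: r + 0k = 143.959 → ⌈·⌉ = 144
j=2: r + 1k = 324.692333… → ⌈·⌉ = 325
j=3: r + 2k = 505.425666… → ⌈·⌉ = 506
j=4: r + 3k = 686.159 → ⌈·⌉ = 687
j=5: r + 4k = 866.892333… → ⌈·⌉ = 867
j=6: r + 5k = 1047.625666… → ⌈·⌉ = 1048
j=7: r + 6k = 1228.359 → ⌈·⌉ = 1229
j=8: r + 7k = 1409.092333… → ⌈·⌉ = 1410
j=9: r + 8k = 1589.825666… → ⌈·⌉ = 1590
j=10: r + 9k = 1770.559 → ⌈·⌉ = 1771
j=11: r + 10k = 1951.292333… → ⌈·⌉ = 1952
j=12: r + 11k = 2132.025666… → ⌈·⌉ = 2133
j=13: r + 12k = 2312.759 → ⌈·⌉ = 2313
j=14: r + 13k = 2493.492333… → ⌈·⌉ = 2494
j=15: r + 14k = 2674.225666… → ⌈·⌉ = 2675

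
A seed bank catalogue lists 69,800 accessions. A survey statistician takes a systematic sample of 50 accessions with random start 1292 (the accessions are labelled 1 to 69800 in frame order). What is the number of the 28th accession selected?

38984

k = 69800/50 = 1396
28th selection = r + (28−1)·k = 1292 + 27×1396 = 1292 + 37692 = 38984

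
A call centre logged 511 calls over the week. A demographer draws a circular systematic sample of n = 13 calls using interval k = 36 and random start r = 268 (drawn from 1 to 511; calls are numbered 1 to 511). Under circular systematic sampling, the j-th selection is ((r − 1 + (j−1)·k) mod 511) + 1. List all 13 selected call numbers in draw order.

Selection 1: 268
Selection 2: 268 + 36 = 304
Selection 3: 304 + 36 = 340
Selection 4: 340 + 36 = 376
Selection 5: 376 + 36 = 412
Selection 6: 412 + 36 = 448
Selection 7: 448 + 36 = 484
Selection 8: 484 + 36 = 520 → 520 − 511 = 9
Selection 9: 9 + 36 = 45
Selection 10: 45 + 36 = 81
Selection 11: 81 + 36 = 117
Selection 12: 117 + 36 = 153
Selection 13: 153 + 36 = 189

268, 304, 340, 376, 412, 448, 484, 9, 45, 81, 117, 153, 189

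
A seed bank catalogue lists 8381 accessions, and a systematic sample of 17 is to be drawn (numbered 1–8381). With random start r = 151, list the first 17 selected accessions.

k = N/n = 8381/17 = 493
accession 1: 151
accession 2: 151 + 493 = 644
accession 3: 644 + 493 = 1137
accession 4: 1137 + 493 = 1630
accession 5: 1630 + 493 = 2123
accession 6: 2123 + 493 = 2616
accession 7: 2616 + 493 = 3109
accession 8: 3109 + 493 = 3602
accession 9: 3602 + 493 = 4095
accession 10: 4095 + 493 = 4588
accession 11: 4588 + 493 = 5081
accession 12: 5081 + 493 = 5574
accession 13: 5574 + 493 = 6067
accession 14: 6067 + 493 = 6560
accession 15: 6560 + 493 = 7053
accession 16: 7053 + 493 = 7546
accession 17: 7546 + 493 = 8039

151, 644, 1137, 1630, 2123, 2616, 3109, 3602, 4095, 4588, 5081, 5574, 6067, 6560, 7053, 7546, 8039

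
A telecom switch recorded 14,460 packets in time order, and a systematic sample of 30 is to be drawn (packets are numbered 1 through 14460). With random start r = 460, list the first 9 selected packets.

k = N/n = 14460/30 = 482
packet 1: 460
packet 2: 460 + 482 = 942
packet 3: 942 + 482 = 1424
packet 4: 1424 + 482 = 1906
packet 5: 1906 + 482 = 2388
packet 6: 2388 + 482 = 2870
packet 7: 2870 + 482 = 3352
packet 8: 3352 + 482 = 3834
packet 9: 3834 + 482 = 4316

460, 942, 1424, 1906, 2388, 2870, 3352, 3834, 4316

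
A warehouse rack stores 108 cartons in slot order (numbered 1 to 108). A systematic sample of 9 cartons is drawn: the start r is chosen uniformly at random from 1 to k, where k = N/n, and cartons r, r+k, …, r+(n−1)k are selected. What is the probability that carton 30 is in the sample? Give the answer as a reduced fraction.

k = 108/9 = 12.
Carton 30 is selected iff r ≡ 30 (mod 12); exactly one such r in {1,…,12}.
Inclusion probability = 1/12.

1/12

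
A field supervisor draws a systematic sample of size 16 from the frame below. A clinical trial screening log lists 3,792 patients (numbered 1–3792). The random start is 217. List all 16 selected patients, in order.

k = N/n = 3792/16 = 237
patient 1: 217
patient 2: 217 + 237 = 454
patient 3: 454 + 237 = 691
patient 4: 691 + 237 = 928
patient 5: 928 + 237 = 1165
patient 6: 1165 + 237 = 1402
patient 7: 1402 + 237 = 1639
patient 8: 1639 + 237 = 1876
patient 9: 1876 + 237 = 2113
patient 10: 2113 + 237 = 2350
patient 11: 2350 + 237 = 2587
patient 12: 2587 + 237 = 2824
patient 13: 2824 + 237 = 3061
patient 14: 3061 + 237 = 3298
patient 15: 3298 + 237 = 3535
patient 16: 3535 + 237 = 3772

217, 454, 691, 928, 1165, 1402, 1639, 1876, 2113, 2350, 2587, 2824, 3061, 3298, 3535, 3772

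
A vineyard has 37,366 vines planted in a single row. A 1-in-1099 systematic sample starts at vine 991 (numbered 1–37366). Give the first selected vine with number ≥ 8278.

k = 1099
Steps past start: ⌈(8278 − 991)/1099⌉ = ⌈7287/1099⌉ = 7
Selected vine: 991 + 7×1099 = 8684

8684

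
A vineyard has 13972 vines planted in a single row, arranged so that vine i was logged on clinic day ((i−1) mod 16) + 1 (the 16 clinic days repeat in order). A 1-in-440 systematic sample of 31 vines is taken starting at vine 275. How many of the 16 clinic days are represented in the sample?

2

Consecutive selections differ by k = 440, so their clinic day numbers differ by 440 mod 16 = 8.
gcd(440, 16) = 8, so the sample visits 16/8 = 2 distinct residues mod 16.
Start 275 is clinic day 3; the clinic days hit are 3, 11.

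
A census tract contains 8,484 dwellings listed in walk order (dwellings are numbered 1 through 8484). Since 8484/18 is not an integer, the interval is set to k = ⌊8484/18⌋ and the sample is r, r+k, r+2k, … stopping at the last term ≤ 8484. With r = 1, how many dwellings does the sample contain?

19

k = ⌊8484/18⌋ = 471
Achieved size = ⌊(8484 − 1)/471⌋ + 1 = ⌊8483/471⌋ + 1 = 18 + 1 = 19
(last selection: 1 + 18×471 = 8479 ≤ 8484; next would be 8950 > 8484)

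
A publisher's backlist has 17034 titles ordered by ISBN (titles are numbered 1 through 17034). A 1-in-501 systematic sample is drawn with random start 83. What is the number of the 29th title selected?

14111

k = 501
29th selection = r + (29−1)·k = 83 + 28×501 = 83 + 14028 = 14111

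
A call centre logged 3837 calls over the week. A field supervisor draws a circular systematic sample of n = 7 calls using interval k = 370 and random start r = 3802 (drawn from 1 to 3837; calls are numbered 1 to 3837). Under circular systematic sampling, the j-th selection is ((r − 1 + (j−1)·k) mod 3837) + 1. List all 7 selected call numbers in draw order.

Selection 1: 3802
Selection 2: 3802 + 370 = 4172 → 4172 − 3837 = 335
Selection 3: 335 + 370 = 705
Selection 4: 705 + 370 = 1075
Selection 5: 1075 + 370 = 1445
Selection 6: 1445 + 370 = 1815
Selection 7: 1815 + 370 = 2185

3802, 335, 705, 1075, 1445, 1815, 2185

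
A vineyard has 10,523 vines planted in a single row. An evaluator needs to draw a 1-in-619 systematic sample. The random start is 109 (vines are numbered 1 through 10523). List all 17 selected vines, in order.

vine 1: 109
vine 2: 109 + 619 = 728
vine 3: 728 + 619 = 1347
vine 4: 1347 + 619 = 1966
vine 5: 1966 + 619 = 2585
vine 6: 2585 + 619 = 3204
vine 7: 3204 + 619 = 3823
vine 8: 3823 + 619 = 4442
vine 9: 4442 + 619 = 5061
vine 10: 5061 + 619 = 5680
vine 11: 5680 + 619 = 6299
vine 12: 6299 + 619 = 6918
vine 13: 6918 + 619 = 7537
vine 14: 7537 + 619 = 8156
vine 15: 8156 + 619 = 8775
vine 16: 8775 + 619 = 9394
vine 17: 9394 + 619 = 10013

109, 728, 1347, 1966, 2585, 3204, 3823, 4442, 5061, 5680, 6299, 6918, 7537, 8156, 8775, 9394, 10013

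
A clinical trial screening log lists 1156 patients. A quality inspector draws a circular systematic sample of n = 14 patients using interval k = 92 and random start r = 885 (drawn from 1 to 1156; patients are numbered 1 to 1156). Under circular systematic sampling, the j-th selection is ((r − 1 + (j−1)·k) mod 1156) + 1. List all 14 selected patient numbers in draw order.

Selection 1: 885
Selection 2: 885 + 92 = 977
Selection 3: 977 + 92 = 1069
Selection 4: 1069 + 92 = 1161 → 1161 − 1156 = 5
Selection 5: 5 + 92 = 97
Selection 6: 97 + 92 = 189
Selection 7: 189 + 92 = 281
Selection 8: 281 + 92 = 373
Selection 9: 373 + 92 = 465
Selection 10: 465 + 92 = 557
Selection 11: 557 + 92 = 649
Selection 12: 649 + 92 = 741
Selection 13: 741 + 92 = 833
Selection 14: 833 + 92 = 925

885, 977, 1069, 5, 97, 189, 281, 373, 465, 557, 649, 741, 833, 925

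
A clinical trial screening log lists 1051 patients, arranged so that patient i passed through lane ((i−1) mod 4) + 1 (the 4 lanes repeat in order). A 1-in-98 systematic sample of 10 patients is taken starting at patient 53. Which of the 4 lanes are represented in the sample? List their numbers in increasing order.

Consecutive selections differ by k = 98, so their lane numbers differ by 98 mod 4 = 2.
gcd(98, 4) = 2, so the sample visits 4/2 = 2 distinct residues mod 4.
Start 53 is lane 1; the lanes hit are 1, 3.

1, 3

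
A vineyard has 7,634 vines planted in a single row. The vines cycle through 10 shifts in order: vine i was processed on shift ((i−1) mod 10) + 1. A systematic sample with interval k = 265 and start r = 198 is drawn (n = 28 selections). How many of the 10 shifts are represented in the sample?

Consecutive selections differ by k = 265, so their shift numbers differ by 265 mod 10 = 5.
gcd(265, 10) = 5, so the sample visits 10/5 = 2 distinct residues mod 10.
Start 198 is shift 8; the shifts hit are 3, 8.

2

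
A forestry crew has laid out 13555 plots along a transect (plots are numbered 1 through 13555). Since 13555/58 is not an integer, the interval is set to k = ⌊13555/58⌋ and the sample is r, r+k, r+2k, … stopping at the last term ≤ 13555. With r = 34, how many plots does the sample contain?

k = ⌊13555/58⌋ = 233
Achieved size = ⌊(13555 − 34)/233⌋ + 1 = ⌊13521/233⌋ + 1 = 58 + 1 = 59
(last selection: 34 + 58×233 = 13548 ≤ 13555; next would be 13781 > 13555)

59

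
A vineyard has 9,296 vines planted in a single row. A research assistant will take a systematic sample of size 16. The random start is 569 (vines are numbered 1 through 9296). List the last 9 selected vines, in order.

4636, 5217, 5798, 6379, 6960, 7541, 8122, 8703, 9284

k = N/n = 9296/16 = 581
8th selection = 569 + 7×581 = 4636
9th: 4636 + 581 = 5217
10th: 5217 + 581 = 5798
11th: 5798 + 581 = 6379
12th: 6379 + 581 = 6960
13th: 6960 + 581 = 7541
14th: 7541 + 581 = 8122
15th: 8122 + 581 = 8703
16th: 8703 + 581 = 9284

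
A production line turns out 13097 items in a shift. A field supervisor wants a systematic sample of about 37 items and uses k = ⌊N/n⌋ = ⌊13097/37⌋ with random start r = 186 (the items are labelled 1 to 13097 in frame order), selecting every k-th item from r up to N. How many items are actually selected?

37

k = ⌊13097/37⌋ = 353
Achieved size = ⌊(13097 − 186)/353⌋ + 1 = ⌊12911/353⌋ + 1 = 36 + 1 = 37
(last selection: 186 + 36×353 = 12894 ≤ 13097; next would be 13247 > 13097)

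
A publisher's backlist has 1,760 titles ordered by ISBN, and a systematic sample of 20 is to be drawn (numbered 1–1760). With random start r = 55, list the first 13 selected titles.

k = N/n = 1760/20 = 88
title 1: 55
title 2: 55 + 88 = 143
title 3: 143 + 88 = 231
title 4: 231 + 88 = 319
title 5: 319 + 88 = 407
title 6: 407 + 88 = 495
title 7: 495 + 88 = 583
title 8: 583 + 88 = 671
title 9: 671 + 88 = 759
title 10: 759 + 88 = 847
title 11: 847 + 88 = 935
title 12: 935 + 88 = 1023
title 13: 1023 + 88 = 1111

55, 143, 231, 319, 407, 495, 583, 671, 759, 847, 935, 1023, 1111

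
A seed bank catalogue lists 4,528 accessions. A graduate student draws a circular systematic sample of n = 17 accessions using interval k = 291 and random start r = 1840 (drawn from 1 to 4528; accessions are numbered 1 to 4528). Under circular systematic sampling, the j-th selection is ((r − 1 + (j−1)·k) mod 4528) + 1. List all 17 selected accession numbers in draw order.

1840, 2131, 2422, 2713, 3004, 3295, 3586, 3877, 4168, 4459, 222, 513, 804, 1095, 1386, 1677, 1968

Selection 1: 1840
Selection 2: 1840 + 291 = 2131
Selection 3: 2131 + 291 = 2422
Selection 4: 2422 + 291 = 2713
Selection 5: 2713 + 291 = 3004
Selection 6: 3004 + 291 = 3295
Selection 7: 3295 + 291 = 3586
Selection 8: 3586 + 291 = 3877
Selection 9: 3877 + 291 = 4168
Selection 10: 4168 + 291 = 4459
Selection 11: 4459 + 291 = 4750 → 4750 − 4528 = 222
Selection 12: 222 + 291 = 513
Selection 13: 513 + 291 = 804
Selection 14: 804 + 291 = 1095
Selection 15: 1095 + 291 = 1386
Selection 16: 1386 + 291 = 1677
Selection 17: 1677 + 291 = 1968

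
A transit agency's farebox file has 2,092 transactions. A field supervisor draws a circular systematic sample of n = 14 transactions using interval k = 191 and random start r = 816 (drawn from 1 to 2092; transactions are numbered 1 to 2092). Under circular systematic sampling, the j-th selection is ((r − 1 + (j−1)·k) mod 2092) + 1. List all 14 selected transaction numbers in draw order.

Selection 1: 816
Selection 2: 816 + 191 = 1007
Selection 3: 1007 + 191 = 1198
Selection 4: 1198 + 191 = 1389
Selection 5: 1389 + 191 = 1580
Selection 6: 1580 + 191 = 1771
Selection 7: 1771 + 191 = 1962
Selection 8: 1962 + 191 = 2153 → 2153 − 2092 = 61
Selection 9: 61 + 191 = 252
Selection 10: 252 + 191 = 443
Selection 11: 443 + 191 = 634
Selection 12: 634 + 191 = 825
Selection 13: 825 + 191 = 1016
Selection 14: 1016 + 191 = 1207

816, 1007, 1198, 1389, 1580, 1771, 1962, 61, 252, 443, 634, 825, 1016, 1207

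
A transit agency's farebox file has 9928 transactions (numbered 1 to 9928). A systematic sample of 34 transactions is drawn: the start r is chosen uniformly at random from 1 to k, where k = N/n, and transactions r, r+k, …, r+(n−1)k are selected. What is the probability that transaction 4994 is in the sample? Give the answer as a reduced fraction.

1/292

k = 9928/34 = 292.
Transaction 4994 is selected iff r ≡ 4994 (mod 292); exactly one such r in {1,…,292}.
Inclusion probability = 1/292.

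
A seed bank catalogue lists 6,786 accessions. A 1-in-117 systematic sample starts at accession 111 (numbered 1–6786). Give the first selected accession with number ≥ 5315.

k = 117
Steps past start: ⌈(5315 − 111)/117⌉ = ⌈5204/117⌉ = 45
Selected accession: 111 + 45×117 = 5376

5376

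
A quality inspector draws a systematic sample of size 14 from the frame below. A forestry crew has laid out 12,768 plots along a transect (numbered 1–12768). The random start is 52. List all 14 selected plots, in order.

k = N/n = 12768/14 = 912
plot 1: 52
plot 2: 52 + 912 = 964
plot 3: 964 + 912 = 1876
plot 4: 1876 + 912 = 2788
plot 5: 2788 + 912 = 3700
plot 6: 3700 + 912 = 4612
plot 7: 4612 + 912 = 5524
plot 8: 5524 + 912 = 6436
plot 9: 6436 + 912 = 7348
plot 10: 7348 + 912 = 8260
plot 11: 8260 + 912 = 9172
plot 12: 9172 + 912 = 10084
plot 13: 10084 + 912 = 10996
plot 14: 10996 + 912 = 11908

52, 964, 1876, 2788, 3700, 4612, 5524, 6436, 7348, 8260, 9172, 10084, 10996, 11908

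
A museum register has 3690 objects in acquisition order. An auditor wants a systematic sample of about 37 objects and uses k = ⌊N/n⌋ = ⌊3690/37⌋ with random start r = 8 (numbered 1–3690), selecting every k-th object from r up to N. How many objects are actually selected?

38

k = ⌊3690/37⌋ = 99
Achieved size = ⌊(3690 − 8)/99⌋ + 1 = ⌊3682/99⌋ + 1 = 37 + 1 = 38
(last selection: 8 + 37×99 = 3671 ≤ 3690; next would be 3770 > 3690)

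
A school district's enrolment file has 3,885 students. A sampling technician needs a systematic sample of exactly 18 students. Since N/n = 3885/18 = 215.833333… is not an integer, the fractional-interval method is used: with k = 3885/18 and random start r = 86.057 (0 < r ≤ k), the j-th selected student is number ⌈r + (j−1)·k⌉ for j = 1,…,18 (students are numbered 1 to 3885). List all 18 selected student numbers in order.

j=1: r + 0k = 86.057 → ⌈·⌉ = 87
j=2: r + 1k = 301.890333… → ⌈·⌉ = 302
j=3: r + 2k = 517.723666… → ⌈·⌉ = 518
j=4: r + 3k = 733.557 → ⌈·⌉ = 734
j=5: r + 4k = 949.390333… → ⌈·⌉ = 950
j=6: r + 5k = 1165.223666… → ⌈·⌉ = 1166
j=7: r + 6k = 1381.057 → ⌈·⌉ = 1382
j=8: r + 7k = 1596.890333… → ⌈·⌉ = 1597
j=9: r + 8k = 1812.723666… → ⌈·⌉ = 1813
j=10: r + 9k = 2028.557 → ⌈·⌉ = 2029
j=11: r + 10k = 2244.390333… → ⌈·⌉ = 2245
j=12: r + 11k = 2460.223666… → ⌈·⌉ = 2461
j=13: r + 12k = 2676.057 → ⌈·⌉ = 2677
j=14: r + 13k = 2891.890333… → ⌈·⌉ = 2892
j=15: r + 14k = 3107.723666… → ⌈·⌉ = 3108
j=16: r + 15k = 3323.557 → ⌈·⌉ = 3324
j=17: r + 16k = 3539.390333… → ⌈·⌉ = 3540
j=18: r + 17k = 3755.223666… → ⌈·⌉ = 3756

87, 302, 518, 734, 950, 1166, 1382, 1597, 1813, 2029, 2245, 2461, 2677, 2892, 3108, 3324, 3540, 3756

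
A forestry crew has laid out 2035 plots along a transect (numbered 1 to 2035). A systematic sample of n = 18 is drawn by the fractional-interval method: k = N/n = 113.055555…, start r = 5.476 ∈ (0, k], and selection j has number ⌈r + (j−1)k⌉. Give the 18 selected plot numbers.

j=1: r + 0k = 5.476 → ⌈·⌉ = 6
j=2: r + 1k = 118.531555… → ⌈·⌉ = 119
j=3: r + 2k = 231.587111… → ⌈·⌉ = 232
j=4: r + 3k = 344.642666… → ⌈·⌉ = 345
j=5: r + 4k = 457.698222… → ⌈·⌉ = 458
j=6: r + 5k = 570.753777… → ⌈·⌉ = 571
j=7: r + 6k = 683.809333… → ⌈·⌉ = 684
j=8: r + 7k = 796.864888… → ⌈·⌉ = 797
j=9: r + 8k = 909.920444… → ⌈·⌉ = 910
j=10: r + 9k = 1022.976 → ⌈·⌉ = 1023
j=11: r + 10k = 1136.031555… → ⌈·⌉ = 1137
j=12: r + 11k = 1249.087111… → ⌈·⌉ = 1250
j=13: r + 12k = 1362.142666… → ⌈·⌉ = 1363
j=14: r + 13k = 1475.198222… → ⌈·⌉ = 1476
j=15: r + 14k = 1588.253777… → ⌈·⌉ = 1589
j=16: r + 15k = 1701.309333… → ⌈·⌉ = 1702
j=17: r + 16k = 1814.364888… → ⌈·⌉ = 1815
j=18: r + 17k = 1927.420444… → ⌈·⌉ = 1928

6, 119, 232, 345, 458, 571, 684, 797, 910, 1023, 1137, 1250, 1363, 1476, 1589, 1702, 1815, 1928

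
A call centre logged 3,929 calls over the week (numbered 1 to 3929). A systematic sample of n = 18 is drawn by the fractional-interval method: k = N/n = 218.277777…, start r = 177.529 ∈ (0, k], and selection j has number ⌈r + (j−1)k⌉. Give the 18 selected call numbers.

178, 396, 615, 833, 1051, 1269, 1488, 1706, 1924, 2143, 2361, 2579, 2797, 3016, 3234, 3452, 3670, 3889

j=1: r + 0k = 177.529 → ⌈·⌉ = 178
j=2: r + 1k = 395.806777… → ⌈·⌉ = 396
j=3: r + 2k = 614.084555… → ⌈·⌉ = 615
j=4: r + 3k = 832.362333… → ⌈·⌉ = 833
j=5: r + 4k = 1050.640111… → ⌈·⌉ = 1051
j=6: r + 5k = 1268.917888… → ⌈·⌉ = 1269
j=7: r + 6k = 1487.195666… → ⌈·⌉ = 1488
j=8: r + 7k = 1705.473444… → ⌈·⌉ = 1706
j=9: r + 8k = 1923.751222… → ⌈·⌉ = 1924
j=10: r + 9k = 2142.029 → ⌈·⌉ = 2143
j=11: r + 10k = 2360.306777… → ⌈·⌉ = 2361
j=12: r + 11k = 2578.584555… → ⌈·⌉ = 2579
j=13: r + 12k = 2796.862333… → ⌈·⌉ = 2797
j=14: r + 13k = 3015.140111… → ⌈·⌉ = 3016
j=15: r + 14k = 3233.417888… → ⌈·⌉ = 3234
j=16: r + 15k = 3451.695666… → ⌈·⌉ = 3452
j=17: r + 16k = 3669.973444… → ⌈·⌉ = 3670
j=18: r + 17k = 3888.251222… → ⌈·⌉ = 3889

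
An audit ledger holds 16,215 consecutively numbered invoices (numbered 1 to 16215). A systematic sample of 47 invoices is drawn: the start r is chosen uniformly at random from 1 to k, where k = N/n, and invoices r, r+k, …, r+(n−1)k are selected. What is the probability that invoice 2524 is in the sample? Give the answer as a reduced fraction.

k = 16215/47 = 345.
Invoice 2524 is selected iff r ≡ 2524 (mod 345); exactly one such r in {1,…,345}.
Inclusion probability = 1/345.

1/345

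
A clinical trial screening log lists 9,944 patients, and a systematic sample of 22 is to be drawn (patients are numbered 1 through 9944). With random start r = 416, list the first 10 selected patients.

k = N/n = 9944/22 = 452
patient 1: 416
patient 2: 416 + 452 = 868
patient 3: 868 + 452 = 1320
patient 4: 1320 + 452 = 1772
patient 5: 1772 + 452 = 2224
patient 6: 2224 + 452 = 2676
patient 7: 2676 + 452 = 3128
patient 8: 3128 + 452 = 3580
patient 9: 3580 + 452 = 4032
patient 10: 4032 + 452 = 4484

416, 868, 1320, 1772, 2224, 2676, 3128, 3580, 4032, 4484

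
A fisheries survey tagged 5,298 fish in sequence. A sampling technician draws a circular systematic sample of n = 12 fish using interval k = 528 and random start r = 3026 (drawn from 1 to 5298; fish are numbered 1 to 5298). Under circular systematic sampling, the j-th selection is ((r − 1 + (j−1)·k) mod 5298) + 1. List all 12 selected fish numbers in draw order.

3026, 3554, 4082, 4610, 5138, 368, 896, 1424, 1952, 2480, 3008, 3536

Selection 1: 3026
Selection 2: 3026 + 528 = 3554
Selection 3: 3554 + 528 = 4082
Selection 4: 4082 + 528 = 4610
Selection 5: 4610 + 528 = 5138
Selection 6: 5138 + 528 = 5666 → 5666 − 5298 = 368
Selection 7: 368 + 528 = 896
Selection 8: 896 + 528 = 1424
Selection 9: 1424 + 528 = 1952
Selection 10: 1952 + 528 = 2480
Selection 11: 2480 + 528 = 3008
Selection 12: 3008 + 528 = 3536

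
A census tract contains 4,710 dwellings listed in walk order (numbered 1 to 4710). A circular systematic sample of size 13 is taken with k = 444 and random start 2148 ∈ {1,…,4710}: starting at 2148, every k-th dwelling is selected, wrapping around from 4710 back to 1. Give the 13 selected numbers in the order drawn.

2148, 2592, 3036, 3480, 3924, 4368, 102, 546, 990, 1434, 1878, 2322, 2766

Selection 1: 2148
Selection 2: 2148 + 444 = 2592
Selection 3: 2592 + 444 = 3036
Selection 4: 3036 + 444 = 3480
Selection 5: 3480 + 444 = 3924
Selection 6: 3924 + 444 = 4368
Selection 7: 4368 + 444 = 4812 → 4812 − 4710 = 102
Selection 8: 102 + 444 = 546
Selection 9: 546 + 444 = 990
Selection 10: 990 + 444 = 1434
Selection 11: 1434 + 444 = 1878
Selection 12: 1878 + 444 = 2322
Selection 13: 2322 + 444 = 2766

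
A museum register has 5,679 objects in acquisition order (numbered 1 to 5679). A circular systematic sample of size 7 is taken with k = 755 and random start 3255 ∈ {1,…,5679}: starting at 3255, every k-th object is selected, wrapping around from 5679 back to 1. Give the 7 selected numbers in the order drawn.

3255, 4010, 4765, 5520, 596, 1351, 2106

Selection 1: 3255
Selection 2: 3255 + 755 = 4010
Selection 3: 4010 + 755 = 4765
Selection 4: 4765 + 755 = 5520
Selection 5: 5520 + 755 = 6275 → 6275 − 5679 = 596
Selection 6: 596 + 755 = 1351
Selection 7: 1351 + 755 = 2106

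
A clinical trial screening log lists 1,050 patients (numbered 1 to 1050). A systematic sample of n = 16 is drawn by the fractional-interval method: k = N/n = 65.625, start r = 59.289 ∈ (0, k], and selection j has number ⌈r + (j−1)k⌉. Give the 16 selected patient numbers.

60, 125, 191, 257, 322, 388, 454, 519, 585, 650, 716, 782, 847, 913, 979, 1044

j=1: r + 0k = 59.289 → ⌈·⌉ = 60
j=2: r + 1k = 124.914 → ⌈·⌉ = 125
j=3: r + 2k = 190.539 → ⌈·⌉ = 191
j=4: r + 3k = 256.164 → ⌈·⌉ = 257
j=5: r + 4k = 321.789 → ⌈·⌉ = 322
j=6: r + 5k = 387.414 → ⌈·⌉ = 388
j=7: r + 6k = 453.039 → ⌈·⌉ = 454
j=8: r + 7k = 518.664 → ⌈·⌉ = 519
j=9: r + 8k = 584.289 → ⌈·⌉ = 585
j=10: r + 9k = 649.914 → ⌈·⌉ = 650
j=11: r + 10k = 715.539 → ⌈·⌉ = 716
j=12: r + 11k = 781.164 → ⌈·⌉ = 782
j=13: r + 12k = 846.789 → ⌈·⌉ = 847
j=14: r + 13k = 912.414 → ⌈·⌉ = 913
j=15: r + 14k = 978.039 → ⌈·⌉ = 979
j=16: r + 15k = 1043.664 → ⌈·⌉ = 1044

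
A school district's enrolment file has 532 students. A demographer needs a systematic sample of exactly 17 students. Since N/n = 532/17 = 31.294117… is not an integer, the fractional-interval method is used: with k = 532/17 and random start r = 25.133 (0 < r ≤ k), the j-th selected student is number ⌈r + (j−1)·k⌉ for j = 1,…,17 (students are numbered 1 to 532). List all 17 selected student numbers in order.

26, 57, 88, 120, 151, 182, 213, 245, 276, 307, 339, 370, 401, 432, 464, 495, 526

j=1: r + 0k = 25.133 → ⌈·⌉ = 26
j=2: r + 1k = 56.427117… → ⌈·⌉ = 57
j=3: r + 2k = 87.721235… → ⌈·⌉ = 88
j=4: r + 3k = 119.015352… → ⌈·⌉ = 120
j=5: r + 4k = 150.309470… → ⌈·⌉ = 151
j=6: r + 5k = 181.603588… → ⌈·⌉ = 182
j=7: r + 6k = 212.897705… → ⌈·⌉ = 213
j=8: r + 7k = 244.191823… → ⌈·⌉ = 245
j=9: r + 8k = 275.485941… → ⌈·⌉ = 276
j=10: r + 9k = 306.780058… → ⌈·⌉ = 307
j=11: r + 10k = 338.074176… → ⌈·⌉ = 339
j=12: r + 11k = 369.368294… → ⌈·⌉ = 370
j=13: r + 12k = 400.662411… → ⌈·⌉ = 401
j=14: r + 13k = 431.956529… → ⌈·⌉ = 432
j=15: r + 14k = 463.250647… → ⌈·⌉ = 464
j=16: r + 15k = 494.544764… → ⌈·⌉ = 495
j=17: r + 16k = 525.838882… → ⌈·⌉ = 526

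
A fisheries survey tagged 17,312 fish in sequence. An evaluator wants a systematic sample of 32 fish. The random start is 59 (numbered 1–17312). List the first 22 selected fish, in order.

59, 600, 1141, 1682, 2223, 2764, 3305, 3846, 4387, 4928, 5469, 6010, 6551, 7092, 7633, 8174, 8715, 9256, 9797, 10338, 10879, 11420

k = N/n = 17312/32 = 541
fish 1: 59
fish 2: 59 + 541 = 600
fish 3: 600 + 541 = 1141
fish 4: 1141 + 541 = 1682
fish 5: 1682 + 541 = 2223
fish 6: 2223 + 541 = 2764
fish 7: 2764 + 541 = 3305
fish 8: 3305 + 541 = 3846
fish 9: 3846 + 541 = 4387
fish 10: 4387 + 541 = 4928
fish 11: 4928 + 541 = 5469
fish 12: 5469 + 541 = 6010
fish 13: 6010 + 541 = 6551
fish 14: 6551 + 541 = 7092
fish 15: 7092 + 541 = 7633
fish 16: 7633 + 541 = 8174
fish 17: 8174 + 541 = 8715
fish 18: 8715 + 541 = 9256
fish 19: 9256 + 541 = 9797
fish 20: 9797 + 541 = 10338
fish 21: 10338 + 541 = 10879
fish 22: 10879 + 541 = 11420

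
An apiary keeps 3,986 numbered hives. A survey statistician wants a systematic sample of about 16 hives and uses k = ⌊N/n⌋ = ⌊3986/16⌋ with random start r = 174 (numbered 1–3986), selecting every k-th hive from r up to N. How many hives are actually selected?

16

k = ⌊3986/16⌋ = 249
Achieved size = ⌊(3986 − 174)/249⌋ + 1 = ⌊3812/249⌋ + 1 = 15 + 1 = 16
(last selection: 174 + 15×249 = 3909 ≤ 3986; next would be 4158 > 3986)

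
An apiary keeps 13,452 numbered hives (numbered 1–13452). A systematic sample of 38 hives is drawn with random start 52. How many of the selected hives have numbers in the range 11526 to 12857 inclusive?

k = 13452/38 = 354
First selection ≥ 11526: 52 + ⌈(11526−52)/354⌉·354 = 52 + 33×354 = 11734
Last selection ≤ 12857: 52 + ⌊(12857−52)/354⌋·354 = 52 + 36×354 = 12796
Count = 36 − 33 + 1 = 4

4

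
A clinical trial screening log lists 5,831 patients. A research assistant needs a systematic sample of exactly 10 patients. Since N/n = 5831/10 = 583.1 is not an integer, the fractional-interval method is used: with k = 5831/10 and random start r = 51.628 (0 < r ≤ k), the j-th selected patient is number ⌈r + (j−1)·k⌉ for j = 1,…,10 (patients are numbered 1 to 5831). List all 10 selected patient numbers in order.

j=1: r + 0k = 51.628 → ⌈·⌉ = 52
j=2: r + 1k = 634.728 → ⌈·⌉ = 635
j=3: r + 2k = 1217.828 → ⌈·⌉ = 1218
j=4: r + 3k = 1800.928 → ⌈·⌉ = 1801
j=5: r + 4k = 2384.028 → ⌈·⌉ = 2385
j=6: r + 5k = 2967.128 → ⌈·⌉ = 2968
j=7: r + 6k = 3550.228 → ⌈·⌉ = 3551
j=8: r + 7k = 4133.328 → ⌈·⌉ = 4134
j=9: r + 8k = 4716.428 → ⌈·⌉ = 4717
j=10: r + 9k = 5299.528 → ⌈·⌉ = 5300

52, 635, 1218, 1801, 2385, 2968, 3551, 4134, 4717, 5300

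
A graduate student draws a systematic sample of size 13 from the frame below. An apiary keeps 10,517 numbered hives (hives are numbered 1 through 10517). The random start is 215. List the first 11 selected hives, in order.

k = N/n = 10517/13 = 809
hive 1: 215
hive 2: 215 + 809 = 1024
hive 3: 1024 + 809 = 1833
hive 4: 1833 + 809 = 2642
hive 5: 2642 + 809 = 3451
hive 6: 3451 + 809 = 4260
hive 7: 4260 + 809 = 5069
hive 8: 5069 + 809 = 5878
hive 9: 5878 + 809 = 6687
hive 10: 6687 + 809 = 7496
hive 11: 7496 + 809 = 8305

215, 1024, 1833, 2642, 3451, 4260, 5069, 5878, 6687, 7496, 8305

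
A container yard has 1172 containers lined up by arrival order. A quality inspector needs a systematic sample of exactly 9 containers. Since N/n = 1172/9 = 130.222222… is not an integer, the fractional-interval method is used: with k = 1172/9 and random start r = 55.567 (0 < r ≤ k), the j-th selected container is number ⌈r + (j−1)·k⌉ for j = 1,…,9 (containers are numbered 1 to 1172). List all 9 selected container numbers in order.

56, 186, 317, 447, 577, 707, 837, 968, 1098

j=1: r + 0k = 55.567 → ⌈·⌉ = 56
j=2: r + 1k = 185.789222… → ⌈·⌉ = 186
j=3: r + 2k = 316.011444… → ⌈·⌉ = 317
j=4: r + 3k = 446.233666… → ⌈·⌉ = 447
j=5: r + 4k = 576.455888… → ⌈·⌉ = 577
j=6: r + 5k = 706.678111… → ⌈·⌉ = 707
j=7: r + 6k = 836.900333… → ⌈·⌉ = 837
j=8: r + 7k = 967.122555… → ⌈·⌉ = 968
j=9: r + 8k = 1097.344777… → ⌈·⌉ = 1098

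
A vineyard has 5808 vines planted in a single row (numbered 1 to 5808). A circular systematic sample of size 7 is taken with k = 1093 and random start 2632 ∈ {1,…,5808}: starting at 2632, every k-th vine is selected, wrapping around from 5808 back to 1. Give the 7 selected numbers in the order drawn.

2632, 3725, 4818, 103, 1196, 2289, 3382

Selection 1: 2632
Selection 2: 2632 + 1093 = 3725
Selection 3: 3725 + 1093 = 4818
Selection 4: 4818 + 1093 = 5911 → 5911 − 5808 = 103
Selection 5: 103 + 1093 = 1196
Selection 6: 1196 + 1093 = 2289
Selection 7: 2289 + 1093 = 3382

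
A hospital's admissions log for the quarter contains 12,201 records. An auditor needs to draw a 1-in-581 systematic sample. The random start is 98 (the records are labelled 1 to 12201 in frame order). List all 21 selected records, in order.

98, 679, 1260, 1841, 2422, 3003, 3584, 4165, 4746, 5327, 5908, 6489, 7070, 7651, 8232, 8813, 9394, 9975, 10556, 11137, 11718

record 1: 98
record 2: 98 + 581 = 679
record 3: 679 + 581 = 1260
record 4: 1260 + 581 = 1841
record 5: 1841 + 581 = 2422
record 6: 2422 + 581 = 3003
record 7: 3003 + 581 = 3584
record 8: 3584 + 581 = 4165
record 9: 4165 + 581 = 4746
record 10: 4746 + 581 = 5327
record 11: 5327 + 581 = 5908
record 12: 5908 + 581 = 6489
record 13: 6489 + 581 = 7070
record 14: 7070 + 581 = 7651
record 15: 7651 + 581 = 8232
record 16: 8232 + 581 = 8813
record 17: 8813 + 581 = 9394
record 18: 9394 + 581 = 9975
record 19: 9975 + 581 = 10556
record 20: 10556 + 581 = 11137
record 21: 11137 + 581 = 11718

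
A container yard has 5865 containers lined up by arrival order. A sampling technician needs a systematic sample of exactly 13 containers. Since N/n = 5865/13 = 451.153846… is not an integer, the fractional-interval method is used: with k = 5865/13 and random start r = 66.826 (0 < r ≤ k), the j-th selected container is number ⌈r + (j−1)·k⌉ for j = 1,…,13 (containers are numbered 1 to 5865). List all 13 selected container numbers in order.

67, 518, 970, 1421, 1872, 2323, 2774, 3225, 3677, 4128, 4579, 5030, 5481

j=1: r + 0k = 66.826 → ⌈·⌉ = 67
j=2: r + 1k = 517.979846… → ⌈·⌉ = 518
j=3: r + 2k = 969.133692… → ⌈·⌉ = 970
j=4: r + 3k = 1420.287538… → ⌈·⌉ = 1421
j=5: r + 4k = 1871.441384… → ⌈·⌉ = 1872
j=6: r + 5k = 2322.595230… → ⌈·⌉ = 2323
j=7: r + 6k = 2773.749076… → ⌈·⌉ = 2774
j=8: r + 7k = 3224.902923… → ⌈·⌉ = 3225
j=9: r + 8k = 3676.056769… → ⌈·⌉ = 3677
j=10: r + 9k = 4127.210615… → ⌈·⌉ = 4128
j=11: r + 10k = 4578.364461… → ⌈·⌉ = 4579
j=12: r + 11k = 5029.518307… → ⌈·⌉ = 5030
j=13: r + 12k = 5480.672153… → ⌈·⌉ = 5481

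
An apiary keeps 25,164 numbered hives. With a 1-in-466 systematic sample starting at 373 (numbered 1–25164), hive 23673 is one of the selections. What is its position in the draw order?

k = 466
position = (23673 − 373)/466 + 1 = 23300/466 + 1 = 50 + 1 = 51

51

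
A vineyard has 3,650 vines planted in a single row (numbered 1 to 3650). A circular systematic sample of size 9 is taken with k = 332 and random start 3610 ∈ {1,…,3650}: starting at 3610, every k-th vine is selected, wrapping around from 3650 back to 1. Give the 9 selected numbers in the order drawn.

Selection 1: 3610
Selection 2: 3610 + 332 = 3942 → 3942 − 3650 = 292
Selection 3: 292 + 332 = 624
Selection 4: 624 + 332 = 956
Selection 5: 956 + 332 = 1288
Selection 6: 1288 + 332 = 1620
Selection 7: 1620 + 332 = 1952
Selection 8: 1952 + 332 = 2284
Selection 9: 2284 + 332 = 2616

3610, 292, 624, 956, 1288, 1620, 1952, 2284, 2616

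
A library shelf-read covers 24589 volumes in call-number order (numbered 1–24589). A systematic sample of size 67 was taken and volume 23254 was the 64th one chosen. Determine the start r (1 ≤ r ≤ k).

133

k = 24589/67 = 367
r = 23254 − (64−1)×367 = 23254 − 23121 = 133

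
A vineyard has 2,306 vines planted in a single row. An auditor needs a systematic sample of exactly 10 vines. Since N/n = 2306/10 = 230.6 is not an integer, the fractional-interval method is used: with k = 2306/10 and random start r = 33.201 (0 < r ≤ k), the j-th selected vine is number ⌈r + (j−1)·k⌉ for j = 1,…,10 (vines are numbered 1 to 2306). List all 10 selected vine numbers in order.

j=1: r + 0k = 33.201 → ⌈·⌉ = 34
j=2: r + 1k = 263.801 → ⌈·⌉ = 264
j=3: r + 2k = 494.401 → ⌈·⌉ = 495
j=4: r + 3k = 725.001 → ⌈·⌉ = 726
j=5: r + 4k = 955.601 → ⌈·⌉ = 956
j=6: r + 5k = 1186.201 → ⌈·⌉ = 1187
j=7: r + 6k = 1416.801 → ⌈·⌉ = 1417
j=8: r + 7k = 1647.401 → ⌈·⌉ = 1648
j=9: r + 8k = 1878.001 → ⌈·⌉ = 1879
j=10: r + 9k = 2108.601 → ⌈·⌉ = 2109

34, 264, 495, 726, 956, 1187, 1417, 1648, 1879, 2109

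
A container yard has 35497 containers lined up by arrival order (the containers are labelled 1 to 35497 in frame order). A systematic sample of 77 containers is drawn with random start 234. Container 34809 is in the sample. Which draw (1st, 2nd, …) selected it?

76

k = 35497/77 = 461
position = (34809 − 234)/461 + 1 = 34575/461 + 1 = 75 + 1 = 76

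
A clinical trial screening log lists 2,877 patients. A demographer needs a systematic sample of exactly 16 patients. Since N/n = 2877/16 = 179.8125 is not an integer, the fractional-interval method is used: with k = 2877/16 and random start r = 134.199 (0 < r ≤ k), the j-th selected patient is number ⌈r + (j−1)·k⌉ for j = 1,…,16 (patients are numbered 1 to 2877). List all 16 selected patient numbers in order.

135, 315, 494, 674, 854, 1034, 1214, 1393, 1573, 1753, 1933, 2113, 2292, 2472, 2652, 2832

j=1: r + 0k = 134.199 → ⌈·⌉ = 135
j=2: r + 1k = 314.0115 → ⌈·⌉ = 315
j=3: r + 2k = 493.824 → ⌈·⌉ = 494
j=4: r + 3k = 673.6365 → ⌈·⌉ = 674
j=5: r + 4k = 853.449 → ⌈·⌉ = 854
j=6: r + 5k = 1033.2615 → ⌈·⌉ = 1034
j=7: r + 6k = 1213.074 → ⌈·⌉ = 1214
j=8: r + 7k = 1392.8865 → ⌈·⌉ = 1393
j=9: r + 8k = 1572.699 → ⌈·⌉ = 1573
j=10: r + 9k = 1752.5115 → ⌈·⌉ = 1753
j=11: r + 10k = 1932.324 → ⌈·⌉ = 1933
j=12: r + 11k = 2112.1365 → ⌈·⌉ = 2113
j=13: r + 12k = 2291.949 → ⌈·⌉ = 2292
j=14: r + 13k = 2471.7615 → ⌈·⌉ = 2472
j=15: r + 14k = 2651.574 → ⌈·⌉ = 2652
j=16: r + 15k = 2831.3865 → ⌈·⌉ = 2832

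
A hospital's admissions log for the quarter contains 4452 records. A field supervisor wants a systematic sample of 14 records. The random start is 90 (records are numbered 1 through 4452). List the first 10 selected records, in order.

k = N/n = 4452/14 = 318
record 1: 90
record 2: 90 + 318 = 408
record 3: 408 + 318 = 726
record 4: 726 + 318 = 1044
record 5: 1044 + 318 = 1362
record 6: 1362 + 318 = 1680
record 7: 1680 + 318 = 1998
record 8: 1998 + 318 = 2316
record 9: 2316 + 318 = 2634
record 10: 2634 + 318 = 2952

90, 408, 726, 1044, 1362, 1680, 1998, 2316, 2634, 2952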